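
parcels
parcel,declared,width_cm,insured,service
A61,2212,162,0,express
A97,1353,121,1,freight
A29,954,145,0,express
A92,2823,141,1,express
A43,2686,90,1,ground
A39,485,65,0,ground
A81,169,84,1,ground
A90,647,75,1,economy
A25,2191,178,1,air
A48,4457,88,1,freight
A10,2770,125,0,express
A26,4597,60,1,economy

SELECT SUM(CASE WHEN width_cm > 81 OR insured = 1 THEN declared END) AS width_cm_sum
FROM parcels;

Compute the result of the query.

24859

parcel=A61: ✓ → 2212
parcel=A97: ✓ → 1353
parcel=A29: ✓ → 954
parcel=A92: ✓ → 2823
parcel=A43: ✓ → 2686
parcel=A39: ✗
parcel=A81: ✓ → 169
parcel=A90: ✓ → 647
parcel=A25: ✓ → 2191
parcel=A48: ✓ → 4457
parcel=A10: ✓ → 2770
parcel=A26: ✓ → 4597
width_cm_sum = 2212 + 1353 + 954 + 2823 + 2686 + 169 + 647 + 2191 + 4457 + 2770 + 4597 = 24859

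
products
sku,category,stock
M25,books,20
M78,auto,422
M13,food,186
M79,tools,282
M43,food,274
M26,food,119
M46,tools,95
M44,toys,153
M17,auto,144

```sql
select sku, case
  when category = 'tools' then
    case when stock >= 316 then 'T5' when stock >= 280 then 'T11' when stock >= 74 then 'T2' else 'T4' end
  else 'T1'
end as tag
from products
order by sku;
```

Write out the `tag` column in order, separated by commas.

T1, T1, T1, T1, T1, T1, T2, T1, T11

sku=M13: category='food' → outer ELSE → T1
sku=M17: category='auto' → outer ELSE → T1
sku=M25: category='books' → outer ELSE → T1
sku=M26: category='food' → outer ELSE → T1
sku=M43: category='food' → outer ELSE → T1
sku=M44: category='toys' → outer ELSE → T1
sku=M46: category='tools' → inner[stock >= 74] → T2
sku=M78: category='auto' → outer ELSE → T1
sku=M79: category='tools' → inner[stock >= 280] → T11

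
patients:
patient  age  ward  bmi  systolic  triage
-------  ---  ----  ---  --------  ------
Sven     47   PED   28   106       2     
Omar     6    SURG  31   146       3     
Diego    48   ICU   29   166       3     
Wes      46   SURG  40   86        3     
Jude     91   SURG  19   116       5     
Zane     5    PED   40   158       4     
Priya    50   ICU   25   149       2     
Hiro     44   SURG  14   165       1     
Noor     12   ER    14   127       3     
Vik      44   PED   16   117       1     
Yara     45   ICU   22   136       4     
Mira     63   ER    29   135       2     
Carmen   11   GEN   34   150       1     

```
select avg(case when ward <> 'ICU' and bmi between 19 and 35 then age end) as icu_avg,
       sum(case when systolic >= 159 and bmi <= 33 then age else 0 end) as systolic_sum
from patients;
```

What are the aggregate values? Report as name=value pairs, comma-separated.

[icu_avg: ward <> 'ICU' and bmi between 19 and 35]
patient=Sven: ✓ → 47
patient=Omar: ✓ → 6
patient=Diego: ✗
patient=Wes: ✗
patient=Jude: ✓ → 91
patient=Zane: ✗
patient=Priya: ✗
patient=Hiro: ✗
patient=Noor: ✗
patient=Vik: ✗
patient=Yara: ✗
patient=Mira: ✓ → 63
patient=Carmen: ✓ → 11
icu_avg = (47 + 6 + 91 + 63 + 11) / 5 = 43.6
—
[systolic_sum: systolic >= 159 and bmi <= 33]
patient=Sven: ✗
patient=Omar: ✗
patient=Diego: ✓ → 48
patient=Wes: ✗
patient=Jude: ✗
patient=Zane: ✗
patient=Priya: ✗
patient=Hiro: ✓ → 44
patient=Noor: ✗
patient=Vik: ✗
patient=Yara: ✗
patient=Mira: ✗
patient=Carmen: ✗
systolic_sum = 48 + 44 = 92

icu_avg=43.6, systolic_sum=92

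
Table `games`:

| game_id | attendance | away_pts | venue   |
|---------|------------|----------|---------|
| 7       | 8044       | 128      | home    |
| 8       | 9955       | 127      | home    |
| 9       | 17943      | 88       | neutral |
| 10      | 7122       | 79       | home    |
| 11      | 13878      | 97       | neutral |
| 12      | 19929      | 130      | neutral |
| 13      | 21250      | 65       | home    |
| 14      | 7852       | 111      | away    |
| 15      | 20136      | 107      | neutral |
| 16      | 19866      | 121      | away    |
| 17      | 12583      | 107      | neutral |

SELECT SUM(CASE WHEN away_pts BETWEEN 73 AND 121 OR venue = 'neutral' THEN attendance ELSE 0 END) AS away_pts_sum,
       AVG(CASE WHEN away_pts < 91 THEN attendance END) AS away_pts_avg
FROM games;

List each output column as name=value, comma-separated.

[away_pts_sum: away_pts BETWEEN 73 AND 121 OR venue = 'neutral']
game_id=7: ✗
game_id=8: ✗
game_id=9: ✓ → 17943
game_id=10: ✓ → 7122
game_id=11: ✓ → 13878
game_id=12: ✓ → 19929
game_id=13: ✗
game_id=14: ✓ → 7852
game_id=15: ✓ → 20136
game_id=16: ✓ → 19866
game_id=17: ✓ → 12583
away_pts_sum = 17943 + 7122 + 13878 + 19929 + 7852 + 20136 + 19866 + 12583 = 119309
—
[away_pts_avg: away_pts < 91]
game_id=7: ✗
game_id=8: ✗
game_id=9: ✓ → 17943
game_id=10: ✓ → 7122
game_id=11: ✗
game_id=12: ✗
game_id=13: ✓ → 21250
game_id=14: ✗
game_id=15: ✗
game_id=16: ✗
game_id=17: ✗
away_pts_avg = (17943 + 7122 + 21250) / 3 = 15438.3333333333

away_pts_sum=119309, away_pts_avg=15438.3333333333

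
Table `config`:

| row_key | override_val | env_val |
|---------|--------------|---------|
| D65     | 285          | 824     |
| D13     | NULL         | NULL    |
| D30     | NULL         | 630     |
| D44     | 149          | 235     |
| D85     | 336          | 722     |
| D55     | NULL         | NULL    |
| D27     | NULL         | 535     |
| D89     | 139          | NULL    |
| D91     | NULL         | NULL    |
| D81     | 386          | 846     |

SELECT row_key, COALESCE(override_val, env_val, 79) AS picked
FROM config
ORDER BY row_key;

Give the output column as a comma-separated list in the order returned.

row_key=D13: override_val=NULL, env_val=NULL, → literal 79 → 79
row_key=D27: override_val=NULL, env_val=535 → 535
row_key=D30: override_val=NULL, env_val=630 → 630
row_key=D44: override_val=149 → 149
row_key=D55: override_val=NULL, env_val=NULL, → literal 79 → 79
row_key=D65: override_val=285 → 285
row_key=D81: override_val=386 → 386
row_key=D85: override_val=336 → 336
row_key=D89: override_val=139 → 139
row_key=D91: override_val=NULL, env_val=NULL, → literal 79 → 79

79, 535, 630, 149, 79, 285, 386, 336, 139, 79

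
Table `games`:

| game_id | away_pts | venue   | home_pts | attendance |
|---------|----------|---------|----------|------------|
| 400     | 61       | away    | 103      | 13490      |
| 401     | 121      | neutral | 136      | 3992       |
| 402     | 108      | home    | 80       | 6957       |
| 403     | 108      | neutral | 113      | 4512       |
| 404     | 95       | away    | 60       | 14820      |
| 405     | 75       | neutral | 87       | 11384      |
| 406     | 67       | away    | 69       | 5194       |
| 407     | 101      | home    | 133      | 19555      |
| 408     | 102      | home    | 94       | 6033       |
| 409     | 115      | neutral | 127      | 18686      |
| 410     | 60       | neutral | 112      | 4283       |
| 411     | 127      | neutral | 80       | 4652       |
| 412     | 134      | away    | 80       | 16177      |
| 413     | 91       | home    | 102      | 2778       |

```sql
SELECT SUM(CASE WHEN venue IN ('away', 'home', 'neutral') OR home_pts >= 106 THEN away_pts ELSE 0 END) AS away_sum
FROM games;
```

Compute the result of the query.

1365

game_id=400: ✓ → 61
game_id=401: ✓ → 121
game_id=402: ✓ → 108
game_id=403: ✓ → 108
game_id=404: ✓ → 95
game_id=405: ✓ → 75
game_id=406: ✓ → 67
game_id=407: ✓ → 101
game_id=408: ✓ → 102
game_id=409: ✓ → 115
game_id=410: ✓ → 60
game_id=411: ✓ → 127
game_id=412: ✓ → 134
game_id=413: ✓ → 91
away_sum = 61 + 121 + 108 + 108 + 95 + 75 + 67 + 101 + 102 + 115 + 60 + 127 + 134 + 91 = 1365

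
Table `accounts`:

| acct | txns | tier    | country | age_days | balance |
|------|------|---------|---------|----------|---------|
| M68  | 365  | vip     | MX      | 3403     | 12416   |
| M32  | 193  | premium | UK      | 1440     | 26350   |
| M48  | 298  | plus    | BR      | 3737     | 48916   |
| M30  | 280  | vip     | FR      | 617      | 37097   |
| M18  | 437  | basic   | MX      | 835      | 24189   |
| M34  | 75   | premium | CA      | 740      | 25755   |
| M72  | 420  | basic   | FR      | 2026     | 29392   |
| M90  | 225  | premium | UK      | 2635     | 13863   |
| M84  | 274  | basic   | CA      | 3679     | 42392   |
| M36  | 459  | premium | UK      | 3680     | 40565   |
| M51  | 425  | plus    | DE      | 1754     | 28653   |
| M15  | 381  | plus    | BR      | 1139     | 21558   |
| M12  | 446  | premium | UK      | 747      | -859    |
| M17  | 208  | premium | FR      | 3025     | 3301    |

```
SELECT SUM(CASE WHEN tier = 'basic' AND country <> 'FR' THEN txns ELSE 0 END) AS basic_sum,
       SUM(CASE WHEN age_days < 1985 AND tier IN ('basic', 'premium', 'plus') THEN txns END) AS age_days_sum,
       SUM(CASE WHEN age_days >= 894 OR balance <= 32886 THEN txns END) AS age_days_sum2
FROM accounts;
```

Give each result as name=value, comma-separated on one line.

[basic_sum: tier = 'basic' AND country <> 'FR']
acct=M68: ✗
acct=M32: ✗
acct=M48: ✗
acct=M30: ✗
acct=M18: ✓ → 437
acct=M34: ✗
acct=M72: ✗
acct=M90: ✗
acct=M84: ✓ → 274
acct=M36: ✗
acct=M51: ✗
acct=M15: ✗
acct=M12: ✗
acct=M17: ✗
basic_sum = 437 + 274 = 711
—
[age_days_sum: age_days < 1985 AND tier IN ('basic', 'premium', 'plus')]
acct=M68: ✗
acct=M32: ✓ → 193
acct=M48: ✗
acct=M30: ✗
acct=M18: ✓ → 437
acct=M34: ✓ → 75
acct=M72: ✗
acct=M90: ✗
acct=M84: ✗
acct=M36: ✗
acct=M51: ✓ → 425
acct=M15: ✓ → 381
acct=M12: ✓ → 446
acct=M17: ✗
age_days_sum = 193 + 437 + 75 + 425 + 381 + 446 = 1957
—
[age_days_sum2: age_days >= 894 OR balance <= 32886]
acct=M68: ✓ → 365
acct=M32: ✓ → 193
acct=M48: ✓ → 298
acct=M30: ✗
acct=M18: ✓ → 437
acct=M34: ✓ → 75
acct=M72: ✓ → 420
acct=M90: ✓ → 225
acct=M84: ✓ → 274
acct=M36: ✓ → 459
acct=M51: ✓ → 425
acct=M15: ✓ → 381
acct=M12: ✓ → 446
acct=M17: ✓ → 208
age_days_sum2 = 365 + 193 + 298 + 437 + 75 + 420 + 225 + 274 + 459 + 425 + 381 + 446 + 208 = 4206

basic_sum=711, age_days_sum=1957, age_days_sum2=4206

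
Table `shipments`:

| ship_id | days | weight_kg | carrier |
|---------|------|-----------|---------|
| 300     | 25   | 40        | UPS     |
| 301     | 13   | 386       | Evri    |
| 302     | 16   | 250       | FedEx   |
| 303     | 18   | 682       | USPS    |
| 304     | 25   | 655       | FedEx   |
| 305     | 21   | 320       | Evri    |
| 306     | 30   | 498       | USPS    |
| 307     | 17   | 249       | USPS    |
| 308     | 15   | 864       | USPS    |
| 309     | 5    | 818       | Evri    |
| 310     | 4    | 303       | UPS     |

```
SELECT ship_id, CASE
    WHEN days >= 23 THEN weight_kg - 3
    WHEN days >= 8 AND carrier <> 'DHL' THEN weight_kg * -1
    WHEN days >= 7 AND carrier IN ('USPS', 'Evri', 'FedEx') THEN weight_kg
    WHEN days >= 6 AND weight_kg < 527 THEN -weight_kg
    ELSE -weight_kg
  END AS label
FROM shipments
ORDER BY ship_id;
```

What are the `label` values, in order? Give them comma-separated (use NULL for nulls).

ship_id=300: days >= 23 → 37
ship_id=301: days >= 8 AND carrier <> 'DHL' → -386
ship_id=302: days >= 8 AND carrier <> 'DHL' → -250
ship_id=303: days >= 8 AND carrier <> 'DHL' → -682
ship_id=304: days >= 23 → 652
ship_id=305: days >= 8 AND carrier <> 'DHL' → -320
ship_id=306: days >= 23 → 495
ship_id=307: days >= 8 AND carrier <> 'DHL' → -249
ship_id=308: days >= 8 AND carrier <> 'DHL' → -864
ship_id=309: ELSE → -818
ship_id=310: ELSE → -303

37, -386, -250, -682, 652, -320, 495, -249, -864, -818, -303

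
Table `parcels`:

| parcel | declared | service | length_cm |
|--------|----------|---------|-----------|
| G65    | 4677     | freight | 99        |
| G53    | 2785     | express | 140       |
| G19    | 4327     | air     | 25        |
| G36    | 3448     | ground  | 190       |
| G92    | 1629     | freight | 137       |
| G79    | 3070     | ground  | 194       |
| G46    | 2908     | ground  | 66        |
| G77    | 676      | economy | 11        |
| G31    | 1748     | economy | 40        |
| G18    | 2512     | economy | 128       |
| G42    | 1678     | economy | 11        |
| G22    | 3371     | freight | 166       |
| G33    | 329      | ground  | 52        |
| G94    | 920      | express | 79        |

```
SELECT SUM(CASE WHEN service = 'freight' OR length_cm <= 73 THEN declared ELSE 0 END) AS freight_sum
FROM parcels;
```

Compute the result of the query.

parcel=G65: ✓ → 4677
parcel=G53: ✗
parcel=G19: ✓ → 4327
parcel=G36: ✗
parcel=G92: ✓ → 1629
parcel=G79: ✗
parcel=G46: ✓ → 2908
parcel=G77: ✓ → 676
parcel=G31: ✓ → 1748
parcel=G18: ✗
parcel=G42: ✓ → 1678
parcel=G22: ✓ → 3371
parcel=G33: ✓ → 329
parcel=G94: ✗
freight_sum = 4677 + 4327 + 1629 + 2908 + 676 + 1748 + 1678 + 3371 + 329 = 21343

21343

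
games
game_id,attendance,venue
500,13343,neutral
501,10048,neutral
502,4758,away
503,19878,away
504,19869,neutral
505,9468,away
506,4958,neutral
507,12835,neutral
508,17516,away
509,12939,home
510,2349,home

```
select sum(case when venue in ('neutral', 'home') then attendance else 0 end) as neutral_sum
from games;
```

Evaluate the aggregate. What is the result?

76341

game_id=500: ✓ → 13343
game_id=501: ✓ → 10048
game_id=502: ✗
game_id=503: ✗
game_id=504: ✓ → 19869
game_id=505: ✗
game_id=506: ✓ → 4958
game_id=507: ✓ → 12835
game_id=508: ✗
game_id=509: ✓ → 12939
game_id=510: ✓ → 2349
neutral_sum = 13343 + 10048 + 19869 + 4958 + 12835 + 12939 + 2349 = 76341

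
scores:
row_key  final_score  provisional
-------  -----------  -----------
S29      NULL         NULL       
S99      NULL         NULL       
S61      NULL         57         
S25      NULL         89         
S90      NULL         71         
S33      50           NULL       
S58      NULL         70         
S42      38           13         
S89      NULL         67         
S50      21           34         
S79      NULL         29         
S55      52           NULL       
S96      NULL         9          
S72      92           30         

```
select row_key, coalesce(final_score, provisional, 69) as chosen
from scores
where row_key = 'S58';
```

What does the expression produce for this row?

70

row_key = S58: final_score=NULL, provisional=70.
final_score=NULL, provisional=70 → 70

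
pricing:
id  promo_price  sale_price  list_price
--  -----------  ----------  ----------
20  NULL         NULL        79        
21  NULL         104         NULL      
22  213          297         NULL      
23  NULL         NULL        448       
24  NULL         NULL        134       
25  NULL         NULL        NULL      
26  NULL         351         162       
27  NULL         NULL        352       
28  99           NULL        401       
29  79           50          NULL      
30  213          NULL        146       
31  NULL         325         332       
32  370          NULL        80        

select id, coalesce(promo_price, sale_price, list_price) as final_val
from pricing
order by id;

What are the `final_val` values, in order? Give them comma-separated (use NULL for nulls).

79, 104, 213, 448, 134, NULL, 351, 352, 99, 79, 213, 325, 370

id=20: promo_price=NULL, sale_price=NULL, list_price=79 → 79
id=21: promo_price=NULL, sale_price=104 → 104
id=22: promo_price=213 → 213
id=23: promo_price=NULL, sale_price=NULL, list_price=448 → 448
id=24: promo_price=NULL, sale_price=NULL, list_price=134 → 134
id=25: promo_price=NULL, sale_price=NULL, list_price=NULL (all NULL) → NULL
id=26: promo_price=NULL, sale_price=351 → 351
id=27: promo_price=NULL, sale_price=NULL, list_price=352 → 352
id=28: promo_price=99 → 99
id=29: promo_price=79 → 79
id=30: promo_price=213 → 213
id=31: promo_price=NULL, sale_price=325 → 325
id=32: promo_price=370 → 370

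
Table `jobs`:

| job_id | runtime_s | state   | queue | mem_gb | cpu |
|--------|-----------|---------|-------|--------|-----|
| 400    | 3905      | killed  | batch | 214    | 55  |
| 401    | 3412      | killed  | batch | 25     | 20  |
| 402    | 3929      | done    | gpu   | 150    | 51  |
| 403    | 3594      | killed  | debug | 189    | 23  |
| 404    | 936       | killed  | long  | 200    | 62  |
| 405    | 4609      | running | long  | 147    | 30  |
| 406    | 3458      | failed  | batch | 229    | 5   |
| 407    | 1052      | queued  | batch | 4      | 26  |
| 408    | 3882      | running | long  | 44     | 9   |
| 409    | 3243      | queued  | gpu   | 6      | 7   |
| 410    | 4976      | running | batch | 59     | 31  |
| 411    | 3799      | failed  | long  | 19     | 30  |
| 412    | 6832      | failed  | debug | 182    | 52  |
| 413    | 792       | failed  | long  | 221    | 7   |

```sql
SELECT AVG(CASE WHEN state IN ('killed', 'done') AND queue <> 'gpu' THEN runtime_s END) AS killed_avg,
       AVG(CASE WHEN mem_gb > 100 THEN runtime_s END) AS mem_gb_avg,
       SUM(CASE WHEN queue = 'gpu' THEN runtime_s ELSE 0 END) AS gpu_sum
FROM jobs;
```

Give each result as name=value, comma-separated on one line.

[killed_avg: state IN ('killed', 'done') AND queue <> 'gpu']
job_id=400: ✓ → 3905
job_id=401: ✓ → 3412
job_id=402: ✗
job_id=403: ✓ → 3594
job_id=404: ✓ → 936
job_id=405: ✗
job_id=406: ✗
job_id=407: ✗
job_id=408: ✗
job_id=409: ✗
job_id=410: ✗
job_id=411: ✗
job_id=412: ✗
job_id=413: ✗
killed_avg = (3905 + 3412 + 3594 + 936) / 4 = 2961.75
—
[mem_gb_avg: mem_gb > 100]
job_id=400: ✓ → 3905
job_id=401: ✗
job_id=402: ✓ → 3929
job_id=403: ✓ → 3594
job_id=404: ✓ → 936
job_id=405: ✓ → 4609
job_id=406: ✓ → 3458
job_id=407: ✗
job_id=408: ✗
job_id=409: ✗
job_id=410: ✗
job_id=411: ✗
job_id=412: ✓ → 6832
job_id=413: ✓ → 792
mem_gb_avg = (3905 + 3929 + 3594 + 936 + 4609 + 3458 + 6832 + 792) / 8 = 3506.875
—
[gpu_sum: queue = 'gpu']
job_id=400: ✗
job_id=401: ✗
job_id=402: ✓ → 3929
job_id=403: ✗
job_id=404: ✗
job_id=405: ✗
job_id=406: ✗
job_id=407: ✗
job_id=408: ✗
job_id=409: ✓ → 3243
job_id=410: ✗
job_id=411: ✗
job_id=412: ✗
job_id=413: ✗
gpu_sum = 3929 + 3243 = 7172

killed_avg=2961.75, mem_gb_avg=3506.875, gpu_sum=7172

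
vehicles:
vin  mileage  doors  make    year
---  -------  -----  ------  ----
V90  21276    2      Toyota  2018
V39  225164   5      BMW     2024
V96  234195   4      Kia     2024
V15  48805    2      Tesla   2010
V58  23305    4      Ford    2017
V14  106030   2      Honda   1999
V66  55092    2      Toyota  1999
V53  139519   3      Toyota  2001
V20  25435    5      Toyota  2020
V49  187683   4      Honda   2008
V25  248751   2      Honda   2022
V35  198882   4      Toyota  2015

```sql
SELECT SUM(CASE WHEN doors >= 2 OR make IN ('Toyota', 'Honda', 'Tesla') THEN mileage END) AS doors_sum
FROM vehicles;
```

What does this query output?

vin=V90: ✓ → 21276
vin=V39: ✓ → 225164
vin=V96: ✓ → 234195
vin=V15: ✓ → 48805
vin=V58: ✓ → 23305
vin=V14: ✓ → 106030
vin=V66: ✓ → 55092
vin=V53: ✓ → 139519
vin=V20: ✓ → 25435
vin=V49: ✓ → 187683
vin=V25: ✓ → 248751
vin=V35: ✓ → 198882
doors_sum = 21276 + 225164 + 234195 + 48805 + 23305 + 106030 + 55092 + 139519 + 25435 + 187683 + 248751 + 198882 = 1514137

1514137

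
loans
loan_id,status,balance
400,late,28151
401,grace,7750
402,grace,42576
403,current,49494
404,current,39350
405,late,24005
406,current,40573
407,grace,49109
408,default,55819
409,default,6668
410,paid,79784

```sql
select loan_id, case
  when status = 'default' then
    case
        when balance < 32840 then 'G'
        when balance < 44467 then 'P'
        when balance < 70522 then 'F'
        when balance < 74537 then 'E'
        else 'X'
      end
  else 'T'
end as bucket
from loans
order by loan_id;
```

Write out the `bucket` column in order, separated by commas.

T, T, T, T, T, T, T, T, F, G, T

loan_id=400: status='late' → outer ELSE → T
loan_id=401: status='grace' → outer ELSE → T
loan_id=402: status='grace' → outer ELSE → T
loan_id=403: status='current' → outer ELSE → T
loan_id=404: status='current' → outer ELSE → T
loan_id=405: status='late' → outer ELSE → T
loan_id=406: status='current' → outer ELSE → T
loan_id=407: status='grace' → outer ELSE → T
loan_id=408: status='default' → inner[balance < 70522] → F
loan_id=409: status='default' → inner[balance < 32840] → G
loan_id=410: status='paid' → outer ELSE → T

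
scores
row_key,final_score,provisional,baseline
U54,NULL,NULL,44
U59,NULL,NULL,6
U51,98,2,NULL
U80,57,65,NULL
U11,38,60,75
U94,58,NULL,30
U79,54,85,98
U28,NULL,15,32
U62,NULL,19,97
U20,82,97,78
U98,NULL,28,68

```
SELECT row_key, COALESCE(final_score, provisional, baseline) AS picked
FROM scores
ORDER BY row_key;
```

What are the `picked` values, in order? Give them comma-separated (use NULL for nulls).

38, 82, 15, 98, 44, 6, 19, 54, 57, 58, 28

row_key=U11: final_score=38 → 38
row_key=U20: final_score=82 → 82
row_key=U28: final_score=NULL, provisional=15 → 15
row_key=U51: final_score=98 → 98
row_key=U54: final_score=NULL, provisional=NULL, baseline=44 → 44
row_key=U59: final_score=NULL, provisional=NULL, baseline=6 → 6
row_key=U62: final_score=NULL, provisional=19 → 19
row_key=U79: final_score=54 → 54
row_key=U80: final_score=57 → 57
row_key=U94: final_score=58 → 58
row_key=U98: final_score=NULL, provisional=28 → 28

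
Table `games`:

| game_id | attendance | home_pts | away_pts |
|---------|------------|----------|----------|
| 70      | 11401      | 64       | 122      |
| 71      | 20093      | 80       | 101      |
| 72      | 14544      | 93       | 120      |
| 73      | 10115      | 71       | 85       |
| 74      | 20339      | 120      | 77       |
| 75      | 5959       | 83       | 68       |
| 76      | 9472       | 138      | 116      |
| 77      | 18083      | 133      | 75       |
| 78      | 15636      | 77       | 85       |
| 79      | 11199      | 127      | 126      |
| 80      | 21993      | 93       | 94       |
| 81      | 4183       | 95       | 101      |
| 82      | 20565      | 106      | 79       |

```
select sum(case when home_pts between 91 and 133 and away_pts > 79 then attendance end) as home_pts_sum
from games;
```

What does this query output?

game_id=70: ✗
game_id=71: ✗
game_id=72: ✓ → 14544
game_id=73: ✗
game_id=74: ✗
game_id=75: ✗
game_id=76: ✗
game_id=77: ✗
game_id=78: ✗
game_id=79: ✓ → 11199
game_id=80: ✓ → 21993
game_id=81: ✓ → 4183
game_id=82: ✗
home_pts_sum = 14544 + 11199 + 21993 + 4183 = 51919

51919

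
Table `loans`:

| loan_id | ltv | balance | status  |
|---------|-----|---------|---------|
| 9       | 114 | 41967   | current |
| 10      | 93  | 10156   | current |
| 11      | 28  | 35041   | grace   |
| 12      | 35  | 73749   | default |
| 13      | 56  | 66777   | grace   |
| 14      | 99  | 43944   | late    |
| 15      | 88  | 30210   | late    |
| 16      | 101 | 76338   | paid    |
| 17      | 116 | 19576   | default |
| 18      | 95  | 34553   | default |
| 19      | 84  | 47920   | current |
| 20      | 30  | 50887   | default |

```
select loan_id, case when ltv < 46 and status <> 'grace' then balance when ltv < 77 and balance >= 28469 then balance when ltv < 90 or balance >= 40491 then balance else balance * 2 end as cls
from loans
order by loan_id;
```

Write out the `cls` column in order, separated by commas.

loan_id=9: ltv < 90 or balance >= 40491 → 41967
loan_id=10: ELSE → 20312
loan_id=11: ltv < 77 and balance >= 28469 → 35041
loan_id=12: ltv < 46 and status <> 'grace' → 73749
loan_id=13: ltv < 77 and balance >= 28469 → 66777
loan_id=14: ltv < 90 or balance >= 40491 → 43944
loan_id=15: ltv < 90 or balance >= 40491 → 30210
loan_id=16: ltv < 90 or balance >= 40491 → 76338
loan_id=17: ELSE → 39152
loan_id=18: ELSE → 69106
loan_id=19: ltv < 90 or balance >= 40491 → 47920
loan_id=20: ltv < 46 and status <> 'grace' → 50887

41967, 20312, 35041, 73749, 66777, 43944, 30210, 76338, 39152, 69106, 47920, 50887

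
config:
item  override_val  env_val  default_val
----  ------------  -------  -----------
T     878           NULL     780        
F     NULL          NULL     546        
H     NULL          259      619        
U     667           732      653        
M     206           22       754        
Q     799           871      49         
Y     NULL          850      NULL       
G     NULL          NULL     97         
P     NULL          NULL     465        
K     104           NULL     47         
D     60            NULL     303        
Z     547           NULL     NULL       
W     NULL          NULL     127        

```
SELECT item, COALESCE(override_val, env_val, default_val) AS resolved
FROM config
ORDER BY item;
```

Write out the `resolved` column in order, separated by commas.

60, 546, 97, 259, 104, 206, 465, 799, 878, 667, 127, 850, 547

item=D: override_val=60 → 60
item=F: override_val=NULL, env_val=NULL, default_val=546 → 546
item=G: override_val=NULL, env_val=NULL, default_val=97 → 97
item=H: override_val=NULL, env_val=259 → 259
item=K: override_val=104 → 104
item=M: override_val=206 → 206
item=P: override_val=NULL, env_val=NULL, default_val=465 → 465
item=Q: override_val=799 → 799
item=T: override_val=878 → 878
item=U: override_val=667 → 667
item=W: override_val=NULL, env_val=NULL, default_val=127 → 127
item=Y: override_val=NULL, env_val=850 → 850
item=Z: override_val=547 → 547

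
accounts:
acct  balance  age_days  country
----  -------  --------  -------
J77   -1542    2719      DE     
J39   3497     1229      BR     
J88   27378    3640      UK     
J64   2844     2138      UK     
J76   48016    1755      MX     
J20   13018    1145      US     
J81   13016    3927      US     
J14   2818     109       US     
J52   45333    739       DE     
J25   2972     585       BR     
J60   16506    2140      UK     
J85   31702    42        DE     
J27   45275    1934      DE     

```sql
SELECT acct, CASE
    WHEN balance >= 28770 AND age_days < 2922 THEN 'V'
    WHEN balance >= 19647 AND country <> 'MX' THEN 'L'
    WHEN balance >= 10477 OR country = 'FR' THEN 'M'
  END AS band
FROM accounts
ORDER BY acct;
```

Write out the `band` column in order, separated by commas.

acct=J14: (no match → NULL) → NULL
acct=J20: balance >= 10477 OR country = 'FR' → M
acct=J25: (no match → NULL) → NULL
acct=J27: balance >= 28770 AND age_days < 2922 → V
acct=J39: (no match → NULL) → NULL
acct=J52: balance >= 28770 AND age_days < 2922 → V
acct=J60: balance >= 10477 OR country = 'FR' → M
acct=J64: (no match → NULL) → NULL
acct=J76: balance >= 28770 AND age_days < 2922 → V
acct=J77: (no match → NULL) → NULL
acct=J81: balance >= 10477 OR country = 'FR' → M
acct=J85: balance >= 28770 AND age_days < 2922 → V
acct=J88: balance >= 19647 AND country <> 'MX' → L

NULL, M, NULL, V, NULL, V, M, NULL, V, NULL, M, V, L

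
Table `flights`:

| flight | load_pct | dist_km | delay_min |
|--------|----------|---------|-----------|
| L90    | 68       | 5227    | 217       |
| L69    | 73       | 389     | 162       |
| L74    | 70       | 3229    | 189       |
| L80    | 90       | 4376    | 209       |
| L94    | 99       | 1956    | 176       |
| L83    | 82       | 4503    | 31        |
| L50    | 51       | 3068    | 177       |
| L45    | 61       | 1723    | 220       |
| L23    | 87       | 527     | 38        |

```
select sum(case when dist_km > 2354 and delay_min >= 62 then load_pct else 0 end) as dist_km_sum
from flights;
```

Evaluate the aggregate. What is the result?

279

flight=L90: ✓ → 68
flight=L69: ✗
flight=L74: ✓ → 70
flight=L80: ✓ → 90
flight=L94: ✗
flight=L83: ✗
flight=L50: ✓ → 51
flight=L45: ✗
flight=L23: ✗
dist_km_sum = 68 + 70 + 90 + 51 = 279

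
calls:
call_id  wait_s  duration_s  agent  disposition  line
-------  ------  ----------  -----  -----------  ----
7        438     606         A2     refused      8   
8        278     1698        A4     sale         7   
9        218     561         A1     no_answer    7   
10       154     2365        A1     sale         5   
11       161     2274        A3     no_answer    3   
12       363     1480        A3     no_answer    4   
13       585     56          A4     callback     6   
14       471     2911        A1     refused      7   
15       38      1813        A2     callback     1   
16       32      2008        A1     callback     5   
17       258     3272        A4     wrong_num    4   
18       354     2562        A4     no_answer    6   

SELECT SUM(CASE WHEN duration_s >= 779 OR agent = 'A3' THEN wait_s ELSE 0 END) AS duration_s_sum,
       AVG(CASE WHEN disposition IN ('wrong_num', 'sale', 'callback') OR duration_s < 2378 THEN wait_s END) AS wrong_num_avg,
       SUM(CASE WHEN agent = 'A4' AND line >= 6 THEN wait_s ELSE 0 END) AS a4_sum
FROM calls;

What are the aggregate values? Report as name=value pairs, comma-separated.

[duration_s_sum: duration_s >= 779 OR agent = 'A3']
call_id=7: ✗
call_id=8: ✓ → 278
call_id=9: ✗
call_id=10: ✓ → 154
call_id=11: ✓ → 161
call_id=12: ✓ → 363
call_id=13: ✗
call_id=14: ✓ → 471
call_id=15: ✓ → 38
call_id=16: ✓ → 32
call_id=17: ✓ → 258
call_id=18: ✓ → 354
duration_s_sum = 278 + 154 + 161 + 363 + 471 + 38 + 32 + 258 + 354 = 2109
—
[wrong_num_avg: disposition IN ('wrong_num', 'sale', 'callback') OR duration_s < 2378]
call_id=7: ✓ → 438
call_id=8: ✓ → 278
call_id=9: ✓ → 218
call_id=10: ✓ → 154
call_id=11: ✓ → 161
call_id=12: ✓ → 363
call_id=13: ✓ → 585
call_id=14: ✗
call_id=15: ✓ → 38
call_id=16: ✓ → 32
call_id=17: ✓ → 258
call_id=18: ✗
wrong_num_avg = (438 + 278 + 218 + 154 + 161 + 363 + 585 + 38 + 32 + 258) / 10 = 252.5
—
[a4_sum: agent = 'A4' AND line >= 6]
call_id=7: ✗
call_id=8: ✓ → 278
call_id=9: ✗
call_id=10: ✗
call_id=11: ✗
call_id=12: ✗
call_id=13: ✓ → 585
call_id=14: ✗
call_id=15: ✗
call_id=16: ✗
call_id=17: ✗
call_id=18: ✓ → 354
a4_sum = 278 + 585 + 354 = 1217

duration_s_sum=2109, wrong_num_avg=252.5, a4_sum=1217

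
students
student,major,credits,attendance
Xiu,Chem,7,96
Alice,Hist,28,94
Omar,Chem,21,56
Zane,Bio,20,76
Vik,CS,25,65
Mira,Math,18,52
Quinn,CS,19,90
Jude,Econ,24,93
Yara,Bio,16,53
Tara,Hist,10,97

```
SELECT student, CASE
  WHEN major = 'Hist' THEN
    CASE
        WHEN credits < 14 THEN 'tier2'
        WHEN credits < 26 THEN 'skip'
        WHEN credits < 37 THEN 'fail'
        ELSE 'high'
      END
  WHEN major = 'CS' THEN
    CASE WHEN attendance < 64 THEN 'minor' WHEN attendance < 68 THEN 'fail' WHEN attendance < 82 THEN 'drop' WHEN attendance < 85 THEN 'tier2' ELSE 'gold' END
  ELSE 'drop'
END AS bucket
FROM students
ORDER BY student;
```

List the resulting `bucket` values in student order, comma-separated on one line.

fail, drop, drop, drop, gold, tier2, fail, drop, drop, drop

student=Alice: major='Hist' → inner[credits < 37] → fail
student=Jude: major='Econ' → outer ELSE → drop
student=Mira: major='Math' → outer ELSE → drop
student=Omar: major='Chem' → outer ELSE → drop
student=Quinn: major='CS' → inner[ELSE] → gold
student=Tara: major='Hist' → inner[credits < 14] → tier2
student=Vik: major='CS' → inner[attendance < 68] → fail
student=Xiu: major='Chem' → outer ELSE → drop
student=Yara: major='Bio' → outer ELSE → drop
student=Zane: major='Bio' → outer ELSE → drop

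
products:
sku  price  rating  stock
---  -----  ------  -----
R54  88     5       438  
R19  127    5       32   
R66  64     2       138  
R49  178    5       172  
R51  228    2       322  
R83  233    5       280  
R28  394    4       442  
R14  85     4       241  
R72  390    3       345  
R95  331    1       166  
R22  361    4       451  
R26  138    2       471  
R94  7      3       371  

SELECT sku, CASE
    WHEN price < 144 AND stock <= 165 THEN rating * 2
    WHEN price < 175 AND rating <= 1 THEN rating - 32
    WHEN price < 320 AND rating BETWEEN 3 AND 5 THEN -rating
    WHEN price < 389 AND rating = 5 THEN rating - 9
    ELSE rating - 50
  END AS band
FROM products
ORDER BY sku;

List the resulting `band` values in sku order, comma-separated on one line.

-4, 10, -46, -48, -46, -5, -48, -5, 4, -47, -5, -3, -49

sku=R14: price < 320 AND rating BETWEEN 3 AND 5 → -4
sku=R19: price < 144 AND stock <= 165 → 10
sku=R22: ELSE → -46
sku=R26: ELSE → -48
sku=R28: ELSE → -46
sku=R49: price < 320 AND rating BETWEEN 3 AND 5 → -5
sku=R51: ELSE → -48
sku=R54: price < 320 AND rating BETWEEN 3 AND 5 → -5
sku=R66: price < 144 AND stock <= 165 → 4
sku=R72: ELSE → -47
sku=R83: price < 320 AND rating BETWEEN 3 AND 5 → -5
sku=R94: price < 320 AND rating BETWEEN 3 AND 5 → -3
sku=R95: ELSE → -49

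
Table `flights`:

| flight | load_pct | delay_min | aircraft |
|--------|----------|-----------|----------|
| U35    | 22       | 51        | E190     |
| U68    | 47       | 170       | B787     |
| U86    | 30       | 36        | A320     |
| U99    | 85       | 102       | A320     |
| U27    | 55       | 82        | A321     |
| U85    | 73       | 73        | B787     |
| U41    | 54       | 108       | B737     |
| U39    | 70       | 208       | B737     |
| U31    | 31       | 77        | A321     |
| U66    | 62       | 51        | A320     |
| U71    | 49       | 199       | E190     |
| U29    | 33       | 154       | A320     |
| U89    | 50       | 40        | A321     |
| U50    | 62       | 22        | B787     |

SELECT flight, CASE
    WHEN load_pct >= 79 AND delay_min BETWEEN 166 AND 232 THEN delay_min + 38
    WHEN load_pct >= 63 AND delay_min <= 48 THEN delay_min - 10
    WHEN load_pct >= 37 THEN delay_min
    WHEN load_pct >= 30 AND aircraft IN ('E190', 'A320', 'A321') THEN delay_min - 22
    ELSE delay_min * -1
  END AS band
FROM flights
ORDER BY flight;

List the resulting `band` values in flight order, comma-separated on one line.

82, 132, 55, -51, 208, 108, 22, 51, 170, 199, 73, 14, 40, 102

flight=U27: load_pct >= 37 → 82
flight=U29: load_pct >= 30 AND aircraft IN ('E190', 'A320', 'A321') → 132
flight=U31: load_pct >= 30 AND aircraft IN ('E190', 'A320', 'A321') → 55
flight=U35: ELSE → -51
flight=U39: load_pct >= 37 → 208
flight=U41: load_pct >= 37 → 108
flight=U50: load_pct >= 37 → 22
flight=U66: load_pct >= 37 → 51
flight=U68: load_pct >= 37 → 170
flight=U71: load_pct >= 37 → 199
flight=U85: load_pct >= 37 → 73
flight=U86: load_pct >= 30 AND aircraft IN ('E190', 'A320', 'A321') → 14
flight=U89: load_pct >= 37 → 40
flight=U99: load_pct >= 37 → 102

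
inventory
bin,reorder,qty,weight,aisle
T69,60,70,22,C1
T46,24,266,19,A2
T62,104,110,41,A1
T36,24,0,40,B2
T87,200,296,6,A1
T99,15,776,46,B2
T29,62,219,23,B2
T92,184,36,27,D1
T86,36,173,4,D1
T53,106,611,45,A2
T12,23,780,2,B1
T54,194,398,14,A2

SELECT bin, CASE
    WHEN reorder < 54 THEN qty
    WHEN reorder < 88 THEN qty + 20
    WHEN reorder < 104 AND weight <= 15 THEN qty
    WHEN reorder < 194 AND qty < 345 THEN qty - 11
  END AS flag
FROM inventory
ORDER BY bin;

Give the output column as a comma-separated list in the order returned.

bin=T12: reorder < 54 → 780
bin=T29: reorder < 88 → 239
bin=T36: reorder < 54 → 0
bin=T46: reorder < 54 → 266
bin=T53: (no match → NULL) → NULL
bin=T54: (no match → NULL) → NULL
bin=T62: reorder < 194 AND qty < 345 → 99
bin=T69: reorder < 88 → 90
bin=T86: reorder < 54 → 173
bin=T87: (no match → NULL) → NULL
bin=T92: reorder < 194 AND qty < 345 → 25
bin=T99: reorder < 54 → 776

780, 239, 0, 266, NULL, NULL, 99, 90, 173, NULL, 25, 776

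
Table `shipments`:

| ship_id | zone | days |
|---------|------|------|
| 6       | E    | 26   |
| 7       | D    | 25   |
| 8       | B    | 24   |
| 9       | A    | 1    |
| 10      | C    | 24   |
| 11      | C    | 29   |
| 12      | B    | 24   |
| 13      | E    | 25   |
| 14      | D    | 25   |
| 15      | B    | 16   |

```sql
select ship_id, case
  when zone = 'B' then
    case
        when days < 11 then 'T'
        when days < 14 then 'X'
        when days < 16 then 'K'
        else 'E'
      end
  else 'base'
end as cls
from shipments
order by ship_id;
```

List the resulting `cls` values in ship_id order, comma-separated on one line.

base, base, E, base, base, base, E, base, base, E

ship_id=6: zone='E' → outer ELSE → base
ship_id=7: zone='D' → outer ELSE → base
ship_id=8: zone='B' → inner[ELSE] → E
ship_id=9: zone='A' → outer ELSE → base
ship_id=10: zone='C' → outer ELSE → base
ship_id=11: zone='C' → outer ELSE → base
ship_id=12: zone='B' → inner[ELSE] → E
ship_id=13: zone='E' → outer ELSE → base
ship_id=14: zone='D' → outer ELSE → base
ship_id=15: zone='B' → inner[ELSE] → E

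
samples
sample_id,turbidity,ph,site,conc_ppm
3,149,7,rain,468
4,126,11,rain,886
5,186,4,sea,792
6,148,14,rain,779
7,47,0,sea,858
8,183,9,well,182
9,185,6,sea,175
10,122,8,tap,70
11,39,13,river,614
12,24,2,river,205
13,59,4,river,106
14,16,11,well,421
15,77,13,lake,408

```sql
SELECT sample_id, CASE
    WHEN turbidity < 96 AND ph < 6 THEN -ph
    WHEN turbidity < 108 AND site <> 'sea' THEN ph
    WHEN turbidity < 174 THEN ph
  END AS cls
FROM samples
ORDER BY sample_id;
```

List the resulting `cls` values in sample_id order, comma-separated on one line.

sample_id=3: turbidity < 174 → 7
sample_id=4: turbidity < 174 → 11
sample_id=5: (no match → NULL) → NULL
sample_id=6: turbidity < 174 → 14
sample_id=7: turbidity < 96 AND ph < 6 → 0
sample_id=8: (no match → NULL) → NULL
sample_id=9: (no match → NULL) → NULL
sample_id=10: turbidity < 174 → 8
sample_id=11: turbidity < 108 AND site <> 'sea' → 13
sample_id=12: turbidity < 96 AND ph < 6 → -2
sample_id=13: turbidity < 96 AND ph < 6 → -4
sample_id=14: turbidity < 108 AND site <> 'sea' → 11
sample_id=15: turbidity < 108 AND site <> 'sea' → 13

7, 11, NULL, 14, 0, NULL, NULL, 8, 13, -2, -4, 11, 13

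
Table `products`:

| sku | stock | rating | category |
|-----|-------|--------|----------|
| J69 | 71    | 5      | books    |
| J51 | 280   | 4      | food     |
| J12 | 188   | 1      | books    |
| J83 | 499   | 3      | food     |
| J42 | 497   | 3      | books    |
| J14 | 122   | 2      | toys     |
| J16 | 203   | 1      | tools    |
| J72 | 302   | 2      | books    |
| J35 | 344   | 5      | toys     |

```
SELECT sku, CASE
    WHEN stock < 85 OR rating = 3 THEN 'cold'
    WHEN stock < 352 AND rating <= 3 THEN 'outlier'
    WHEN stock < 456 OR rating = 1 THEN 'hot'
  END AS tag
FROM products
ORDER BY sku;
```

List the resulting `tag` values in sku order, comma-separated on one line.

sku=J12: stock < 352 AND rating <= 3 → outlier
sku=J14: stock < 352 AND rating <= 3 → outlier
sku=J16: stock < 352 AND rating <= 3 → outlier
sku=J35: stock < 456 OR rating = 1 → hot
sku=J42: stock < 85 OR rating = 3 → cold
sku=J51: stock < 456 OR rating = 1 → hot
sku=J69: stock < 85 OR rating = 3 → cold
sku=J72: stock < 352 AND rating <= 3 → outlier
sku=J83: stock < 85 OR rating = 3 → cold

outlier, outlier, outlier, hot, cold, hot, cold, outlier, cold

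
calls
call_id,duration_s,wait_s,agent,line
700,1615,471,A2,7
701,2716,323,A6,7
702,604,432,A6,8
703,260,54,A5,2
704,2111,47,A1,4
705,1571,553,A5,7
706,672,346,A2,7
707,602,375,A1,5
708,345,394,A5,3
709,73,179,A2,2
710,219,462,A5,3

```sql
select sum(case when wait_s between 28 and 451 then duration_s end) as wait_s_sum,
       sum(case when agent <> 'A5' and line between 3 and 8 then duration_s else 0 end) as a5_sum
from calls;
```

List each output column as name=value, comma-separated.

[wait_s_sum: wait_s between 28 and 451]
call_id=700: ✗
call_id=701: ✓ → 2716
call_id=702: ✓ → 604
call_id=703: ✓ → 260
call_id=704: ✓ → 2111
call_id=705: ✗
call_id=706: ✓ → 672
call_id=707: ✓ → 602
call_id=708: ✓ → 345
call_id=709: ✓ → 73
call_id=710: ✗
wait_s_sum = 2716 + 604 + 260 + 2111 + 672 + 602 + 345 + 73 = 7383
—
[a5_sum: agent <> 'A5' and line between 3 and 8]
call_id=700: ✓ → 1615
call_id=701: ✓ → 2716
call_id=702: ✓ → 604
call_id=703: ✗
call_id=704: ✓ → 2111
call_id=705: ✗
call_id=706: ✓ → 672
call_id=707: ✓ → 602
call_id=708: ✗
call_id=709: ✗
call_id=710: ✗
a5_sum = 1615 + 2716 + 604 + 2111 + 672 + 602 = 8320

wait_s_sum=7383, a5_sum=8320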